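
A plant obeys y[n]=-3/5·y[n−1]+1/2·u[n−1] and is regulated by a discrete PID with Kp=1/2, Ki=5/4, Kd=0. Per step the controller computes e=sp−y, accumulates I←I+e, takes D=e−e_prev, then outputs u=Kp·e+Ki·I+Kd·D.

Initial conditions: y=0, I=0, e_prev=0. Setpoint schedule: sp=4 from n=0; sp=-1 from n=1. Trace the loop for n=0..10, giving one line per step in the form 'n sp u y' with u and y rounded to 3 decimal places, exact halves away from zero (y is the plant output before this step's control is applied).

(exact arithmetic carried between steps; '≈' marks a value shown rounded to 6 d.p. or computed from one; I and e_prev carry over from the previous line; the table rounds u and y to 3 d.p., halves away from zero)
n=0: y=0, sp=4, e=sp−y=4; I=4, D=e−e_prev=4; u=1/2·4+5/4·4+0·4=7; next y=-3/5·0+1/2·7=3.5
n=1: y=3.5, sp=-1, e=sp−y=-4.5; I=-0.5, D=e−e_prev=-8.5; u=1/2·(-4.5)+5/4·(-0.5)+0·(-8.5)=-2.875; next y=-3/5·3.5+1/2·(-2.875)=-3.5375
n=2: y=-3.5375, sp=-1, e=sp−y=2.5375; I=2.0375, D=e−e_prev=7.0375; u=1/2·2.5375+5/4·2.0375+0·7.0375=3.815625; next y=-3/5·(-3.5375)+1/2·3.815625≈4.030313
n=3: y≈4.030313, sp=-1, e=sp−y≈-5.030313; I≈-2.992813, D=e−e_prev≈-7.567813; u=1/2·(-5.030313)+5/4·(-2.992813)+0·(-7.567813)≈-6.256172; next y=-3/5·4.030313+1/2·(-6.256172)≈-5.546273
n=4: y≈-5.546273, sp=-1, e=sp−y≈4.546273; I≈1.553461, D=e−e_prev≈9.576586; u=1/2·4.546273+5/4·1.553461+0·9.576586≈4.214963; next y=-3/5·(-5.546273)+1/2·4.214963≈5.435246
n=5: y≈5.435246, sp=-1, e=sp−y≈-6.435246; I≈-4.881785, D=e−e_prev≈-10.981519; u=1/2·(-6.435246)+5/4·(-4.881785)+0·(-10.981519)≈-9.319853; next y=-3/5·5.435246+1/2·(-9.319853)≈-7.921074
n=6: y≈-7.921074, sp=-1, e=sp−y≈6.921074; I≈2.039289, D=e−e_prev≈13.356320; u=1/2·6.921074+5/4·2.039289+0·13.356320≈6.009649; next y=-3/5·(-7.921074)+1/2·6.009649≈7.757469
n=7: y≈7.757469, sp=-1, e=sp−y≈-8.757469; I≈-6.718179, D=e−e_prev≈-15.678543; u=1/2·(-8.757469)+5/4·(-6.718179)+0·(-15.678543)≈-12.776459; next y=-3/5·7.757469+1/2·(-12.776459)≈-11.042711
n=8: y≈-11.042711, sp=-1, e=sp−y≈10.042711; I≈3.324531, D=e−e_prev≈18.800179; u=1/2·10.042711+5/4·3.324531+0·18.800179≈9.177019; next y=-3/5·(-11.042711)+1/2·9.177019≈11.214136
n=9: y≈11.214136, sp=-1, e=sp−y≈-12.214136; I≈-8.889605, D=e−e_prev≈-22.256847; u=1/2·(-12.214136)+5/4·(-8.889605)+0·(-22.256847)≈-17.219074; next y=-3/5·11.214136+1/2·(-17.219074)≈-15.338019
n=10: y≈-15.338019, sp=-1, e=sp−y≈14.338019; I≈5.448414, D=e−e_prev≈26.552155; u=1/2·14.338019+5/4·5.448414+0·26.552155≈13.979527; next y=-3/5·(-15.338019)+1/2·13.979527≈16.192575

0 4 7.000 0.000
1 -1 -2.875 3.500
2 -1 3.816 -3.538
3 -1 -6.256 4.030
4 -1 4.215 -5.546
5 -1 -9.320 5.435
6 -1 6.010 -7.921
7 -1 -12.776 7.757
8 -1 9.177 -11.043
9 -1 -17.219 11.214
10 -1 13.980 -15.338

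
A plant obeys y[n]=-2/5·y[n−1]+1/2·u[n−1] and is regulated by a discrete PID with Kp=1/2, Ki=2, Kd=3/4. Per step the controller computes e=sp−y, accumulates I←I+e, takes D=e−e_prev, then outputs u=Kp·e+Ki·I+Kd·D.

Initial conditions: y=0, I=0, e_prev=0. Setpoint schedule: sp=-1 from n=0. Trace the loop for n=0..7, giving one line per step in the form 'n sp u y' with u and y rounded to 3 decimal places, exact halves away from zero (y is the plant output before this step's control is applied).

0 -1 -3.250 0.000
1 -1 0.781 -1.625
2 -1 -7.851 1.041
3 -1 7.560 -4.342
4 -1 -21.833 5.516
5 -1 33.106 -13.123
6 -1 -70.134 21.802
7 -1 123.623 -43.788

(exact arithmetic carried between steps; '≈' marks a value shown rounded to 6 d.p. or computed from one; I and e_prev carry over from the previous line; the table rounds u and y to 3 d.p., halves away from zero)
n=0: y=0, sp=-1, e=sp−y=-1; I=-1, D=e−e_prev=-1; u=1/2·(-1)+2·(-1)+3/4·(-1)=-3.25; next y=-2/5·0+1/2·(-3.25)=-1.625
n=1: y=-1.625, sp=-1, e=sp−y=0.625; I=-0.375, D=e−e_prev=1.625; u=1/2·0.625+2·(-0.375)+3/4·1.625=0.78125; next y=-2/5·(-1.625)+1/2·0.78125=1.040625
n=2: y=1.040625, sp=-1, e=sp−y=-2.040625; I=-2.415625, D=e−e_prev=-2.665625; u=1/2·(-2.040625)+2·(-2.415625)+3/4·(-2.665625)≈-7.850781; next y=-2/5·1.040625+1/2·(-7.850781)≈-4.341641
n=3: y≈-4.341641, sp=-1, e=sp−y≈3.341641; I≈0.926016, D=e−e_prev≈5.382266; u=1/2·3.341641+2·0.926016+3/4·5.382266≈7.559551; next y=-2/5·(-4.341641)+1/2·7.559551≈5.516432
n=4: y≈5.516432, sp=-1, e=sp−y≈-6.516432; I≈-5.590416, D=e−e_prev≈-9.858072; u=1/2·(-6.516432)+2·(-5.590416)+3/4·(-9.858072)≈-21.832602; next y=-2/5·5.516432+1/2·(-21.832602)≈-13.122874
n=5: y≈-13.122874, sp=-1, e=sp−y≈12.122874; I≈6.532458, D=e−e_prev≈18.639305; u=1/2·12.122874+2·6.532458+3/4·18.639305≈33.105831; next y=-2/5·(-13.122874)+1/2·33.105831≈21.802065
n=6: y≈21.802065, sp=-1, e=sp−y≈-22.802065; I≈-16.269607, D=e−e_prev≈-34.924939; u=1/2·(-22.802065)+2·(-16.269607)+3/4·(-34.924939)≈-70.133951; next y=-2/5·21.802065+1/2·(-70.133951)≈-43.787802
n=7: y≈-43.787802, sp=-1, e=sp−y≈42.787802; I≈26.518194, D=e−e_prev≈65.589867; u=1/2·42.787802+2·26.518194+3/4·65.589867≈123.622690; next y=-2/5·(-43.787802)+1/2·123.622690≈79.326465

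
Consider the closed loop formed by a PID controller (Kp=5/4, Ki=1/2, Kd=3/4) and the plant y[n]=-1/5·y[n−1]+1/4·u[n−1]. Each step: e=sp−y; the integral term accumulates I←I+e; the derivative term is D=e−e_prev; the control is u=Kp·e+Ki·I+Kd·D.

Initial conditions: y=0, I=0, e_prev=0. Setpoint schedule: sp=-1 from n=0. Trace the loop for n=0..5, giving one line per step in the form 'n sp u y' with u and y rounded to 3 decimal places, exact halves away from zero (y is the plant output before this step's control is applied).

(exact arithmetic carried between steps; '≈' marks a value shown rounded to 6 d.p. or computed from one; I and e_prev carry over from the previous line; the table rounds u and y to 3 d.p., halves away from zero)
n=0: y=0, sp=-1, e=sp−y=-1; I=-1, D=e−e_prev=-1; u=5/4·(-1)+1/2·(-1)+3/4·(-1)=-2.5; next y=-1/5·0+1/4·(-2.5)=-0.625
n=1: y=-0.625, sp=-1, e=sp−y=-0.375; I=-1.375, D=e−e_prev=0.625; u=5/4·(-0.375)+1/2·(-1.375)+3/4·0.625=-0.6875; next y=-1/5·(-0.625)+1/4·(-0.6875)=-0.046875
n=2: y=-0.046875, sp=-1, e=sp−y=-0.953125; I=-2.328125, D=e−e_prev=-0.578125; u=5/4·(-0.953125)+1/2·(-2.328125)+3/4·(-0.578125)≈-2.789063; next y=-1/5·(-0.046875)+1/4·(-2.789063)≈-0.687891
n=3: y≈-0.687891, sp=-1, e=sp−y≈-0.312109; I≈-2.640234, D=e−e_prev≈0.641016; u=5/4·(-0.312109)+1/2·(-2.640234)+3/4·0.641016≈-1.229492; next y=-1/5·(-0.687891)+1/4·(-1.229492)≈-0.169795
n=4: y≈-0.169795, sp=-1, e=sp−y≈-0.830205; I≈-3.470439, D=e−e_prev≈-0.518096; u=5/4·(-0.830205)+1/2·(-3.470439)+3/4·(-0.518096)≈-3.161548; next y=-1/5·(-0.169795)+1/4·(-3.161548)≈-0.756428
n=5: y≈-0.756428, sp=-1, e=sp−y≈-0.243572; I≈-3.714011, D=e−e_prev≈0.586633; u=5/4·(-0.243572)+1/2·(-3.714011)+3/4·0.586633≈-1.721496; next y=-1/5·(-0.756428)+1/4·(-1.721496)≈-0.279088

0 -1 -2.500 0.000
1 -1 -0.688 -0.625
2 -1 -2.789 -0.047
3 -1 -1.229 -0.688
4 -1 -3.162 -0.170
5 -1 -1.721 -0.756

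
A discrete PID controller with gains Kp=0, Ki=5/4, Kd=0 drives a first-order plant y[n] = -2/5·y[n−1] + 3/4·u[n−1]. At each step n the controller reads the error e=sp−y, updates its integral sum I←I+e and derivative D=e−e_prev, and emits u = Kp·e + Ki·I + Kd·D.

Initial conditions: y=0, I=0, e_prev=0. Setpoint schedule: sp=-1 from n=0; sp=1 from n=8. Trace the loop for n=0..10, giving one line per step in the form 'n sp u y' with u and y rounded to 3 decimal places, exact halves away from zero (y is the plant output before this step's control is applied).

0 -1 -1.250 0.000
1 -1 -1.328 -0.938
2 -1 -1.802 -0.621
3 -1 -1.673 -1.103
4 -1 -1.906 -0.814
5 -1 -1.776 -1.104
6 -1 -1.913 -0.890
7 -1 -1.815 -1.079
8 1 0.597 -0.930
9 1 0.823 0.820
10 1 1.711 0.289

(exact arithmetic carried between steps; '≈' marks a value shown rounded to 6 d.p. or computed from one; I and e_prev carry over from the previous line; the table rounds u and y to 3 d.p., halves away from zero)
n=0: y=0, sp=-1, e=sp−y=-1; I=-1, D=e−e_prev=-1; u=0·(-1)+5/4·(-1)+0·(-1)=-1.25; next y=-2/5·0+3/4·(-1.25)=-0.9375
n=1: y=-0.9375, sp=-1, e=sp−y=-0.0625; I=-1.0625, D=e−e_prev=0.9375; u=0·(-0.0625)+5/4·(-1.0625)+0·0.9375=-1.328125; next y=-2/5·(-0.9375)+3/4·(-1.328125)≈-0.621094
n=2: y≈-0.621094, sp=-1, e=sp−y≈-0.378906; I≈-1.441406, D=e−e_prev≈-0.316406; u=0·(-0.378906)+5/4·(-1.441406)+0·(-0.316406)≈-1.801758; next y=-2/5·(-0.621094)+3/4·(-1.801758)≈-1.102881
n=3: y≈-1.102881, sp=-1, e=sp−y≈0.102881; I≈-1.338525, D=e−e_prev≈0.481787; u=0·0.102881+5/4·(-1.338525)+0·0.481787≈-1.673157; next y=-2/5·(-1.102881)+3/4·(-1.673157)≈-0.813715
n=4: y≈-0.813715, sp=-1, e=sp−y≈-0.186285; I≈-1.524810, D=e−e_prev≈-0.289166; u=0·(-0.186285)+5/4·(-1.524810)+0·(-0.289166)≈-1.906013; next y=-2/5·(-0.813715)+3/4·(-1.906013)≈-1.104023
n=5: y≈-1.104023, sp=-1, e=sp−y≈0.104023; I≈-1.420787, D=e−e_prev≈0.290308; u=0·0.104023+5/4·(-1.420787)+0·0.290308≈-1.775983; next y=-2/5·(-1.104023)+3/4·(-1.775983)≈-0.890378
n=6: y≈-0.890378, sp=-1, e=sp−y≈-0.109622; I≈-1.530409, D=e−e_prev≈-0.213645; u=0·(-0.109622)+5/4·(-1.530409)+0·(-0.213645)≈-1.913011; next y=-2/5·(-0.890378)+3/4·(-1.913011)≈-1.078607
n=7: y≈-1.078607, sp=-1, e=sp−y≈0.078607; I≈-1.451802, D=e−e_prev≈0.188229; u=0·0.078607+5/4·(-1.451802)+0·0.188229≈-1.814752; next y=-2/5·(-1.078607)+3/4·(-1.814752)≈-0.929621
n=8: y≈-0.929621, sp=1, e=sp−y≈1.929621; I≈0.477820, D=e−e_prev≈1.851015; u=0·1.929621+5/4·0.477820+0·1.851015≈0.597275; next y=-2/5·(-0.929621)+3/4·0.597275≈0.819805
n=9: y≈0.819805, sp=1, e=sp−y≈0.180195; I≈0.658015, D=e−e_prev≈-1.749426; u=0·0.180195+5/4·0.658015+0·(-1.749426)≈0.822519; next y=-2/5·0.819805+3/4·0.822519≈0.288967
n=10: y≈0.288967, sp=1, e=sp−y≈0.711033; I≈1.369048, D=e−e_prev≈0.530837; u=0·0.711033+5/4·1.369048+0·0.530837≈1.711310; next y=-2/5·0.288967+3/4·1.711310≈1.167895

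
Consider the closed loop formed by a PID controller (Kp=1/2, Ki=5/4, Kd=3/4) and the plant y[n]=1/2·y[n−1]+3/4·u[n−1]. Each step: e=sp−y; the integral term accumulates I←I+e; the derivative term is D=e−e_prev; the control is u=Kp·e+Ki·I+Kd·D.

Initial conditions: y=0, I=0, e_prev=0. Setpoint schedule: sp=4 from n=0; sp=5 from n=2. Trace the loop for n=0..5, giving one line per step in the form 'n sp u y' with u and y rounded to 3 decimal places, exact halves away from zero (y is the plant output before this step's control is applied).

0 4 10.000 0.000
1 4 -6.750 7.500
2 5 19.031 -1.313
3 5 -17.762 13.617
4 5 32.989 -6.513
5 5 -37.713 21.485

(exact arithmetic carried between steps; '≈' marks a value shown rounded to 6 d.p. or computed from one; I and e_prev carry over from the previous line; the table rounds u and y to 3 d.p., halves away from zero)
n=0: y=0, sp=4, e=sp−y=4; I=4, D=e−e_prev=4; u=1/2·4+5/4·4+3/4·4=10; next y=1/2·0+3/4·10=7.5
n=1: y=7.5, sp=4, e=sp−y=-3.5; I=0.5, D=e−e_prev=-7.5; u=1/2·(-3.5)+5/4·0.5+3/4·(-7.5)=-6.75; next y=1/2·7.5+3/4·(-6.75)=-1.3125
n=2: y=-1.3125, sp=5, e=sp−y=6.3125; I=6.8125, D=e−e_prev=9.8125; u=1/2·6.3125+5/4·6.8125+3/4·9.8125=19.03125; next y=1/2·(-1.3125)+3/4·19.03125≈13.617188
n=3: y≈13.617188, sp=5, e=sp−y≈-8.617188; I≈-1.804688, D=e−e_prev≈-14.929688; u=1/2·(-8.617188)+5/4·(-1.804688)+3/4·(-14.929688)≈-17.761719; next y=1/2·13.617188+3/4·(-17.761719)≈-6.512695
n=4: y≈-6.512695, sp=5, e=sp−y≈11.512695; I≈9.708008, D=e−e_prev≈20.129883; u=1/2·11.512695+5/4·9.708008+3/4·20.129883≈32.988770; next y=1/2·(-6.512695)+3/4·32.988770≈21.485229
n=5: y≈21.485229, sp=5, e=sp−y≈-16.485229; I≈-6.777222, D=e−e_prev≈-27.997925; u=1/2·(-16.485229)+5/4·(-6.777222)+3/4·(-27.997925)≈-37.712585; next y=1/2·21.485229+3/4·(-37.712585)≈-17.541824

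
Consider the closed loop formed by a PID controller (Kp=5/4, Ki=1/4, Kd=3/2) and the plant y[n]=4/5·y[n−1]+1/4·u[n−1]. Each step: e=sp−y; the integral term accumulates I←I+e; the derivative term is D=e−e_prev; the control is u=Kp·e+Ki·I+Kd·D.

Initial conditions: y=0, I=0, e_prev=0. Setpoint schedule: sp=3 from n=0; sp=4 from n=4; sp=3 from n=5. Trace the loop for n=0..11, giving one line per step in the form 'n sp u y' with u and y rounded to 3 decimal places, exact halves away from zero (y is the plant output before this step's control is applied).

0 3 9.000 0.000
1 3 -1.500 2.250
2 3 4.538 1.425
3 3 1.146 2.274
4 4 6.107 2.106
5 3 -1.489 3.211
6 3 4.660 2.197
7 3 1.162 2.922
8 3 3.152 2.628
9 3 2.017 2.891
10 3 2.659 2.817
11 3 2.290 2.918

(exact arithmetic carried between steps; '≈' marks a value shown rounded to 6 d.p. or computed from one; I and e_prev carry over from the previous line; the table rounds u and y to 3 d.p., halves away from zero)
n=0: y=0, sp=3, e=sp−y=3; I=3, D=e−e_prev=3; u=5/4·3+1/4·3+3/2·3=9; next y=4/5·0+1/4·9=2.25
n=1: y=2.25, sp=3, e=sp−y=0.75; I=3.75, D=e−e_prev=-2.25; u=5/4·0.75+1/4·3.75+3/2·(-2.25)=-1.5; next y=4/5·2.25+1/4·(-1.5)=1.425
n=2: y=1.425, sp=3, e=sp−y=1.575; I=5.325, D=e−e_prev=0.825; u=5/4·1.575+1/4·5.325+3/2·0.825=4.5375; next y=4/5·1.425+1/4·4.5375=2.274375
n=3: y=2.274375, sp=3, e=sp−y=0.725625; I=6.050625, D=e−e_prev=-0.849375; u=5/4·0.725625+1/4·6.050625+3/2·(-0.849375)=1.145625; next y=4/5·2.274375+1/4·1.145625≈2.105906
n=4: y≈2.105906, sp=4, e=sp−y≈1.894094; I≈7.944719, D=e−e_prev≈1.168469; u=5/4·1.894094+1/4·7.944719+3/2·1.168469≈6.1065; next y=4/5·2.105906+1/4·6.1065≈3.21135
n=5: y=3.21135, sp=3, e=sp−y=-0.21135; I≈7.733369, D=e−e_prev≈-2.105444; u=5/4·(-0.21135)+1/4·7.733369+3/2·(-2.105444)≈-1.489011; next y=4/5·3.21135+1/4·(-1.489011)≈2.196827
n=6: y≈2.196827, sp=3, e=sp−y≈0.803173; I≈8.536541, D=e−e_prev≈1.014523; u=5/4·0.803173+1/4·8.536541+3/2·1.014523≈4.659885; next y=4/5·2.196827+1/4·4.659885≈2.922433
n=7: y≈2.922433, sp=3, e=sp−y≈0.077567; I≈8.614108, D=e−e_prev≈-0.725606; u=5/4·0.077567+1/4·8.614108+3/2·(-0.725606)≈1.162077; next y=4/5·2.922433+1/4·1.162077≈2.628466
n=8: y≈2.628466, sp=3, e=sp−y≈0.371534; I≈8.985643, D=e−e_prev≈0.293967; u=5/4·0.371534+1/4·8.985643+3/2·0.293967≈3.151780; next y=4/5·2.628466+1/4·3.151780≈2.890717
n=9: y≈2.890717, sp=3, e=sp−y≈0.109283; I≈9.094925, D=e−e_prev≈-0.262252; u=5/4·0.109283+1/4·9.094925+3/2·(-0.262252)≈2.016957; next y=4/5·2.890717+1/4·2.016957≈2.816813
n=10: y≈2.816813, sp=3, e=sp−y≈0.183187; I≈9.278112, D=e−e_prev≈0.073904; u=5/4·0.183187+1/4·9.278112+3/2·0.073904≈2.659368; next y=4/5·2.816813+1/4·2.659368≈2.918293
n=11: y≈2.918293, sp=3, e=sp−y≈0.081707; I≈9.359819, D=e−e_prev≈-0.101479; u=5/4·0.081707+1/4·9.359819+3/2·(-0.101479)≈2.289870; next y=4/5·2.918293+1/4·2.289870≈2.907102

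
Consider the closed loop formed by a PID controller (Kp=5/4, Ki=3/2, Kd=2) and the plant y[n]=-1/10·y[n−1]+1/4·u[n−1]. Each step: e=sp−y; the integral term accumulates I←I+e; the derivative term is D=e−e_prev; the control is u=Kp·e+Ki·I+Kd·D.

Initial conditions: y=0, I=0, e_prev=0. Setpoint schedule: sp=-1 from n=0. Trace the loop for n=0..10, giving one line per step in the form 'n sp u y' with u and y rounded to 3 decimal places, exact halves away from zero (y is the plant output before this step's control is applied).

(exact arithmetic carried between steps; '≈' marks a value shown rounded to 6 d.p. or computed from one; I and e_prev carry over from the previous line; the table rounds u and y to 3 d.p., halves away from zero)
n=0: y=0, sp=-1, e=sp−y=-1; I=-1, D=e−e_prev=-1; u=5/4·(-1)+3/2·(-1)+2·(-1)=-4.75; next y=-1/10·0+1/4·(-4.75)=-1.1875
n=1: y=-1.1875, sp=-1, e=sp−y=0.1875; I=-0.8125, D=e−e_prev=1.1875; u=5/4·0.1875+3/2·(-0.8125)+2·1.1875=1.390625; next y=-1/10·(-1.1875)+1/4·1.390625≈0.466406
n=2: y≈0.466406, sp=-1, e=sp−y≈-1.466406; I≈-2.278906, D=e−e_prev≈-1.653906; u=5/4·(-1.466406)+3/2·(-2.278906)+2·(-1.653906)≈-8.559180; next y=-1/10·0.466406+1/4·(-8.559180)≈-2.186436
n=3: y≈-2.186436, sp=-1, e=sp−y≈1.186436; I≈-1.092471, D=e−e_prev≈2.652842; u=5/4·1.186436+3/2·(-1.092471)+2·2.652842≈5.150022; next y=-1/10·(-2.186436)+1/4·5.150022≈1.506149
n=4: y≈1.506149, sp=-1, e=sp−y≈-2.506149; I≈-3.598620, D=e−e_prev≈-3.692585; u=5/4·(-2.506149)+3/2·(-3.598620)+2·(-3.692585)≈-15.915785; next y=-1/10·1.506149+1/4·(-15.915785)≈-4.129561
n=5: y≈-4.129561, sp=-1, e=sp−y≈3.129561; I≈-0.469059, D=e−e_prev≈5.635710; u=5/4·3.129561+3/2·(-0.469059)+2·5.635710≈14.479784; next y=-1/10·(-4.129561)+1/4·14.479784≈4.032902
n=6: y≈4.032902, sp=-1, e=sp−y≈-5.032902; I≈-5.501961, D=e−e_prev≈-8.162463; u=5/4·(-5.032902)+3/2·(-5.501961)+2·(-8.162463)≈-30.868995; next y=-1/10·4.032902+1/4·(-30.868995)≈-8.120539
n=7: y≈-8.120539, sp=-1, e=sp−y≈7.120539; I≈1.618578, D=e−e_prev≈12.153441; u=5/4·7.120539+3/2·1.618578+2·12.153441≈35.635424; next y=-1/10·(-8.120539)+1/4·35.635424≈9.720910
n=8: y≈9.720910, sp=-1, e=sp−y≈-10.720910; I≈-9.102331, D=e−e_prev≈-17.841449; u=5/4·(-10.720910)+3/2·(-9.102331)+2·(-17.841449)≈-62.737532; next y=-1/10·9.720910+1/4·(-62.737532)≈-16.656474
n=9: y≈-16.656474, sp=-1, e=sp−y≈15.656474; I≈6.554143, D=e−e_prev≈26.377384; u=5/4·15.656474+3/2·6.554143+2·26.377384≈82.156574; next y=-1/10·(-16.656474)+1/4·82.156574≈22.204791
n=10: y≈22.204791, sp=-1, e=sp−y≈-23.204791; I≈-16.650648, D=e−e_prev≈-38.861265; u=5/4·(-23.204791)+3/2·(-16.650648)+2·(-38.861265)≈-131.704492; next y=-1/10·22.204791+1/4·(-131.704492)≈-35.146602

0 -1 -4.750 0.000
1 -1 1.391 -1.188
2 -1 -8.559 0.466
3 -1 5.150 -2.186
4 -1 -15.916 1.506
5 -1 14.480 -4.130
6 -1 -30.869 4.033
7 -1 35.635 -8.121
8 -1 -62.738 9.721
9 -1 82.157 -16.656
10 -1 -131.704 22.205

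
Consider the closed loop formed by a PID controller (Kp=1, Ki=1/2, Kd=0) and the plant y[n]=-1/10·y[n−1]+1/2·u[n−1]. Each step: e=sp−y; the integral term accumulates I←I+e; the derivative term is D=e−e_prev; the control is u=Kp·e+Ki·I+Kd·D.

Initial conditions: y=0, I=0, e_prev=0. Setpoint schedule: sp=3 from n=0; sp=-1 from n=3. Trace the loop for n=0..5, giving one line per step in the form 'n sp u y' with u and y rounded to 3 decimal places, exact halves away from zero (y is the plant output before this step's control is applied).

0 3 4.500 0.000
1 3 2.625 2.250
2 3 4.744 1.088
3 -1 -2.063 2.263
4 -1 1.587 -1.258
5 -1 -1.550 0.919

(exact arithmetic carried between steps; '≈' marks a value shown rounded to 6 d.p. or computed from one; I and e_prev carry over from the previous line; the table rounds u and y to 3 d.p., halves away from zero)
n=0: y=0, sp=3, e=sp−y=3; I=3, D=e−e_prev=3; u=1·3+1/2·3+0·3=4.5; next y=-1/10·0+1/2·4.5=2.25
n=1: y=2.25, sp=3, e=sp−y=0.75; I=3.75, D=e−e_prev=-2.25; u=1·0.75+1/2·3.75+0·(-2.25)=2.625; next y=-1/10·2.25+1/2·2.625=1.0875
n=2: y=1.0875, sp=3, e=sp−y=1.9125; I=5.6625, D=e−e_prev=1.1625; u=1·1.9125+1/2·5.6625+0·1.1625=4.74375; next y=-1/10·1.0875+1/2·4.74375=2.263125
n=3: y=2.263125, sp=-1, e=sp−y=-3.263125; I=2.399375, D=e−e_prev=-5.175625; u=1·(-3.263125)+1/2·2.399375+0·(-5.175625)≈-2.063438; next y=-1/10·2.263125+1/2·(-2.063438)≈-1.258031
n=4: y≈-1.258031, sp=-1, e=sp−y≈0.258031; I≈2.657406, D=e−e_prev≈3.521156; u=1·0.258031+1/2·2.657406+0·3.521156≈1.586734; next y=-1/10·(-1.258031)+1/2·1.586734≈0.919170
n=5: y≈0.919170, sp=-1, e=sp−y≈-1.919170; I≈0.738236, D=e−e_prev≈-2.177202; u=1·(-1.919170)+1/2·0.738236+0·(-2.177202)≈-1.550052; next y=-1/10·0.919170+1/2·(-1.550052)≈-0.866943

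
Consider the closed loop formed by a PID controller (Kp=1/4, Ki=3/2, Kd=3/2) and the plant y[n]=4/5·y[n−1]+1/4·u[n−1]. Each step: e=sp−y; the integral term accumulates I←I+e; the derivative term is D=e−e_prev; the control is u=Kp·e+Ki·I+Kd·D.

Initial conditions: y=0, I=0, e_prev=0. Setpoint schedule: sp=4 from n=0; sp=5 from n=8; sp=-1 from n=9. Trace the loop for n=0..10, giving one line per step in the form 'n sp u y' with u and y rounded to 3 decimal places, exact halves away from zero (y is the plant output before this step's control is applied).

(exact arithmetic carried between steps; '≈' marks a value shown rounded to 6 d.p. or computed from one; I and e_prev carry over from the previous line; the table rounds u and y to 3 d.p., halves away from zero)
n=0: y=0, sp=4, e=sp−y=4; I=4, D=e−e_prev=4; u=1/4·4+3/2·4+3/2·4=13; next y=4/5·0+1/4·13=3.25
n=1: y=3.25, sp=4, e=sp−y=0.75; I=4.75, D=e−e_prev=-3.25; u=1/4·0.75+3/2·4.75+3/2·(-3.25)=2.4375; next y=4/5·3.25+1/4·2.4375=3.209375
n=2: y=3.209375, sp=4, e=sp−y=0.790625; I=5.540625, D=e−e_prev=0.040625; u=1/4·0.790625+3/2·5.540625+3/2·0.040625≈8.569531; next y=4/5·3.209375+1/4·8.569531≈4.709883
n=3: y≈4.709883, sp=4, e=sp−y≈-0.709883; I≈4.830742, D=e−e_prev≈-1.500508; u=1/4·(-0.709883)+3/2·4.830742+3/2·(-1.500508)≈4.817881; next y=4/5·4.709883+1/4·4.817881≈4.972376
n=4: y≈4.972376, sp=4, e=sp−y≈-0.972376; I≈3.858366, D=e−e_prev≈-0.262494; u=1/4·(-0.972376)+3/2·3.858366+3/2·(-0.262494)≈5.150714; next y=4/5·4.972376+1/4·5.150714≈5.265580
n=5: y≈5.265580, sp=4, e=sp−y≈-1.265580; I≈2.592786, D=e−e_prev≈-0.293203; u=1/4·(-1.265580)+3/2·2.592786+3/2·(-0.293203)≈3.132979; next y=4/5·5.265580+1/4·3.132979≈4.995709
n=6: y≈4.995709, sp=4, e=sp−y≈-0.995709; I≈1.597077, D=e−e_prev≈0.269871; u=1/4·(-0.995709)+3/2·1.597077+3/2·0.269871≈2.551496; next y=4/5·4.995709+1/4·2.551496≈4.634441
n=7: y≈4.634441, sp=4, e=sp−y≈-0.634441; I≈0.962637, D=e−e_prev≈0.361268; u=1/4·(-0.634441)+3/2·0.962637+3/2·0.361268≈1.827247; next y=4/5·4.634441+1/4·1.827247≈4.164364
n=8: y≈4.164364, sp=5, e=sp−y≈0.835636; I≈1.798272, D=e−e_prev≈1.470077; u=1/4·0.835636+3/2·1.798272+3/2·1.470077≈5.111432; next y=4/5·4.164364+1/4·5.111432≈4.609350
n=9: y≈4.609350, sp=-1, e=sp−y≈-5.609350; I≈-3.811077, D=e−e_prev≈-6.444985; u=1/4·(-5.609350)+3/2·(-3.811077)+3/2·(-6.444985)≈-16.786431; next y=4/5·4.609350+1/4·(-16.786431)≈-0.509128
n=10: y≈-0.509128, sp=-1, e=sp−y≈-0.490872; I≈-4.301949, D=e−e_prev≈5.118478; u=1/4·(-0.490872)+3/2·(-4.301949)+3/2·5.118478≈1.102075; next y=4/5·(-0.509128)+1/4·1.102075≈-0.131784

0 4 13.000 0.000
1 4 2.438 3.250
2 4 8.570 3.209
3 4 4.818 4.710
4 4 5.151 4.972
5 4 3.133 5.266
6 4 2.551 4.996
7 4 1.827 4.634
8 5 5.111 4.164
9 -1 -16.786 4.609
10 -1 1.102 -0.509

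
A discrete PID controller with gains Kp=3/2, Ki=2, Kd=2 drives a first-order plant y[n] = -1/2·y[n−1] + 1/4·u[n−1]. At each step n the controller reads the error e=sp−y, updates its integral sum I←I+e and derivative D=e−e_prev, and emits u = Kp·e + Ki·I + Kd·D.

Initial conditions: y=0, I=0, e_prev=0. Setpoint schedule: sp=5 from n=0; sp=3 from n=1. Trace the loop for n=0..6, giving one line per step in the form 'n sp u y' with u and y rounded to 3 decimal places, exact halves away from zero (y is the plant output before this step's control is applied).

(exact arithmetic carried between steps; '≈' marks a value shown rounded to 6 d.p. or computed from one; I and e_prev carry over from the previous line; the table rounds u and y to 3 d.p., halves away from zero)
n=0: y=0, sp=5, e=sp−y=5; I=5, D=e−e_prev=5; u=3/2·5+2·5+2·5=27.5; next y=-1/2·0+1/4·27.5=6.875
n=1: y=6.875, sp=3, e=sp−y=-3.875; I=1.125, D=e−e_prev=-8.875; u=3/2·(-3.875)+2·1.125+2·(-8.875)=-21.3125; next y=-1/2·6.875+1/4·(-21.3125)=-8.765625
n=2: y=-8.765625, sp=3, e=sp−y=11.765625; I=12.890625, D=e−e_prev=15.640625; u=3/2·11.765625+2·12.890625+2·15.640625≈74.710938; next y=-1/2·(-8.765625)+1/4·74.710938≈23.060547
n=3: y≈23.060547, sp=3, e=sp−y≈-20.060547; I≈-7.169922, D=e−e_prev≈-31.826172; u=3/2·(-20.060547)+2·(-7.169922)+2·(-31.826172)≈-108.083008; next y=-1/2·23.060547+1/4·(-108.083008)≈-38.551025
n=4: y≈-38.551025, sp=3, e=sp−y≈41.551025; I≈34.381104, D=e−e_prev≈61.611572; u=3/2·41.551025+2·34.381104+2·61.611572≈254.311890; next y=-1/2·(-38.551025)+1/4·254.311890≈82.853485
n=5: y≈82.853485, sp=3, e=sp−y≈-79.853485; I≈-45.472382, D=e−e_prev≈-121.404510; u=3/2·(-79.853485)+2·(-45.472382)+2·(-121.404510)≈-453.534012; next y=-1/2·82.853485+1/4·(-453.534012)≈-154.810246
n=6: y≈-154.810246, sp=3, e=sp−y≈157.810246; I≈112.337864, D=e−e_prev≈237.663731; u=3/2·157.810246+2·112.337864+2·237.663731≈936.718557; next y=-1/2·(-154.810246)+1/4·936.718557≈311.584762

0 5 27.500 0.000
1 3 -21.313 6.875
2 3 74.711 -8.766
3 3 -108.083 23.061
4 3 254.312 -38.551
5 3 -453.534 82.853
6 3 936.719 -154.810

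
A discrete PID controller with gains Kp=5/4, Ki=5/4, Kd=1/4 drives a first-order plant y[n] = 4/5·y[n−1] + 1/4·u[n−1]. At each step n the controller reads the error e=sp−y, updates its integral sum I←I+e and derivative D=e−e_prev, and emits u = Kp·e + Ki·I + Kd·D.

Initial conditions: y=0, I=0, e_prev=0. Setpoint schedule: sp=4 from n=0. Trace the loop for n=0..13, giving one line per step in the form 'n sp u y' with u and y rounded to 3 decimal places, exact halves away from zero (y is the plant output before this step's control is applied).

0 4 11.000 0.000
1 4 7.438 2.750
2 4 6.087 4.059
3 4 4.388 4.769
4 4 3.210 4.912
5 4 2.600 4.732
6 4 2.455 4.436
7 4 2.588 4.163
8 4 2.827 3.977
9 4 3.053 3.888
10 4 3.210 3.874
11 4 3.288 3.902
12 4 3.303 3.943
13 4 3.282 3.980

(exact arithmetic carried between steps; '≈' marks a value shown rounded to 6 d.p. or computed from one; I and e_prev carry over from the previous line; the table rounds u and y to 3 d.p., halves away from zero)
n=0: y=0, sp=4, e=sp−y=4; I=4, D=e−e_prev=4; u=5/4·4+5/4·4+1/4·4=11; next y=4/5·0+1/4·11=2.75
n=1: y=2.75, sp=4, e=sp−y=1.25; I=5.25, D=e−e_prev=-2.75; u=5/4·1.25+5/4·5.25+1/4·(-2.75)=7.4375; next y=4/5·2.75+1/4·7.4375=4.059375
n=2: y=4.059375, sp=4, e=sp−y=-0.059375; I=5.190625, D=e−e_prev=-1.309375; u=5/4·(-0.059375)+5/4·5.190625+1/4·(-1.309375)≈6.086719; next y=4/5·4.059375+1/4·6.086719≈4.769180
n=3: y≈4.769180, sp=4, e=sp−y≈-0.769180; I≈4.421445, D=e−e_prev≈-0.709805; u=5/4·(-0.769180)+5/4·4.421445+1/4·(-0.709805)≈4.387881; next y=4/5·4.769180+1/4·4.387881≈4.912314
n=4: y≈4.912314, sp=4, e=sp−y≈-0.912314; I≈3.509131, D=e−e_prev≈-0.143134; u=5/4·(-0.912314)+5/4·3.509131+1/4·(-0.143134)≈3.210238; next y=4/5·4.912314+1/4·3.210238≈4.732411
n=5: y≈4.732411, sp=4, e=sp−y≈-0.732411; I≈2.776721, D=e−e_prev≈0.179903; u=5/4·(-0.732411)+5/4·2.776721+1/4·0.179903≈2.600363; next y=4/5·4.732411+1/4·2.600363≈4.436019
n=6: y≈4.436019, sp=4, e=sp−y≈-0.436019; I≈2.340701, D=e−e_prev≈0.296391; u=5/4·(-0.436019)+5/4·2.340701+1/4·0.296391≈2.454950; next y=4/5·4.436019+1/4·2.454950≈4.162553
n=7: y≈4.162553, sp=4, e=sp−y≈-0.162553; I≈2.178148, D=e−e_prev≈0.273466; u=5/4·(-0.162553)+5/4·2.178148+1/4·0.273466≈2.587861; next y=4/5·4.162553+1/4·2.587861≈3.977008
n=8: y≈3.977008, sp=4, e=sp−y≈0.022992; I≈2.201141, D=e−e_prev≈0.185545; u=5/4·0.022992+5/4·2.201141+1/4·0.185545≈2.826553; next y=4/5·3.977008+1/4·2.826553≈3.888244
n=9: y≈3.888244, sp=4, e=sp−y≈0.111756; I≈2.312896, D=e−e_prev≈0.088763; u=5/4·0.111756+5/4·2.312896+1/4·0.088763≈3.053006; next y=4/5·3.888244+1/4·3.053006≈3.873847
n=10: y≈3.873847, sp=4, e=sp−y≈0.126153; I≈2.439050, D=e−e_prev≈0.014397; u=5/4·0.126153+5/4·2.439050+1/4·0.014397≈3.210103; next y=4/5·3.873847+1/4·3.210103≈3.901603
n=11: y≈3.901603, sp=4, e=sp−y≈0.098397; I≈2.537446, D=e−e_prev≈-0.027756; u=5/4·0.098397+5/4·2.537446+1/4·(-0.027756)≈3.287865; next y=4/5·3.901603+1/4·3.287865≈3.943249
n=12: y≈3.943249, sp=4, e=sp−y≈0.056751; I≈2.594198, D=e−e_prev≈-0.041646; u=5/4·0.056751+5/4·2.594198+1/4·(-0.041646)≈3.303275; next y=4/5·3.943249+1/4·3.303275≈3.980418
n=13: y≈3.980418, sp=4, e=sp−y≈0.019582; I≈2.613780, D=e−e_prev≈-0.037169; u=5/4·0.019582+5/4·2.613780+1/4·(-0.037169)≈3.282411; next y=4/5·3.980418+1/4·3.282411≈4.004937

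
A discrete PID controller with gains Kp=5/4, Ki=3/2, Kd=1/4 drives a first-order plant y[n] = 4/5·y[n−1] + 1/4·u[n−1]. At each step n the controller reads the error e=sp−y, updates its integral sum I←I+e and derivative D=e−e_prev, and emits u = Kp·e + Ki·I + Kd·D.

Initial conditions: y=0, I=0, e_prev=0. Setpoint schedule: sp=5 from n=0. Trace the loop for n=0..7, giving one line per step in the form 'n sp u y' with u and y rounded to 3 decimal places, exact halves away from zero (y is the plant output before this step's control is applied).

(exact arithmetic carried between steps; '≈' marks a value shown rounded to 6 d.p. or computed from one; I and e_prev carry over from the previous line; the table rounds u and y to 3 d.p., halves away from zero)
n=0: y=0, sp=5, e=sp−y=5; I=5, D=e−e_prev=5; u=5/4·5+3/2·5+1/4·5=15; next y=4/5·0+1/4·15=3.75
n=1: y=3.75, sp=5, e=sp−y=1.25; I=6.25, D=e−e_prev=-3.75; u=5/4·1.25+3/2·6.25+1/4·(-3.75)=10; next y=4/5·3.75+1/4·10=5.5
n=2: y=5.5, sp=5, e=sp−y=-0.5; I=5.75, D=e−e_prev=-1.75; u=5/4·(-0.5)+3/2·5.75+1/4·(-1.75)=7.5625; next y=4/5·5.5+1/4·7.5625=6.290625
n=3: y=6.290625, sp=5, e=sp−y=-1.290625; I=4.459375, D=e−e_prev=-0.790625; u=5/4·(-1.290625)+3/2·4.459375+1/4·(-0.790625)=4.878125; next y=4/5·6.290625+1/4·4.878125≈6.252031
n=4: y≈6.252031, sp=5, e=sp−y≈-1.252031; I≈3.207344, D=e−e_prev≈0.038594; u=5/4·(-1.252031)+3/2·3.207344+1/4·0.038594≈3.255625; next y=4/5·6.252031+1/4·3.255625≈5.815531
n=5: y≈5.815531, sp=5, e=sp−y≈-0.815531; I≈2.391813, D=e−e_prev≈0.4365; u=5/4·(-0.815531)+3/2·2.391813+1/4·0.4365≈2.677430; next y=4/5·5.815531+1/4·2.677430≈5.321782
n=6: y≈5.321782, sp=5, e=sp−y≈-0.321782; I≈2.070030, D=e−e_prev≈0.493749; u=5/4·(-0.321782)+3/2·2.070030+1/4·0.493749≈2.826254; next y=4/5·5.321782+1/4·2.826254≈4.963990
n=7: y≈4.963990, sp=5, e=sp−y≈0.036010; I≈2.106041, D=e−e_prev≈0.357793; u=5/4·0.036010+3/2·2.106041+1/4·0.357793≈3.293522; next y=4/5·4.963990+1/4·3.293522≈4.794572

0 5 15.000 0.000
1 5 10.000 3.750
2 5 7.563 5.500
3 5 4.878 6.291
4 5 3.256 6.252
5 5 2.677 5.816
6 5 2.826 5.322
7 5 3.294 4.964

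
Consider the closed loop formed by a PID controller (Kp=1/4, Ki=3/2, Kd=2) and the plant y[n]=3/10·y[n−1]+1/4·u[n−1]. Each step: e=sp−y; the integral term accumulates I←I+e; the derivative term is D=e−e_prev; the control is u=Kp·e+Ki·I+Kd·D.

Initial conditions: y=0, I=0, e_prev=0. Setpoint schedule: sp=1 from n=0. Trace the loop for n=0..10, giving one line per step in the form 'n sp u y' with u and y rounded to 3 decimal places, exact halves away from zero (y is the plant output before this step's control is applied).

0 1 3.750 0.000
1 1 -0.266 0.938
2 1 4.413 0.215
3 1 0.572 1.168
4 1 4.755 0.493
5 1 1.004 1.337
6 1 4.754 0.652
7 1 1.161 1.384
8 1 4.594 0.705
9 1 1.223 1.360
10 1 4.416 0.714

(exact arithmetic carried between steps; '≈' marks a value shown rounded to 6 d.p. or computed from one; I and e_prev carry over from the previous line; the table rounds u and y to 3 d.p., halves away from zero)
n=0: y=0, sp=1, e=sp−y=1; I=1, D=e−e_prev=1; u=1/4·1+3/2·1+2·1=3.75; next y=3/10·0+1/4·3.75=0.9375
n=1: y=0.9375, sp=1, e=sp−y=0.0625; I=1.0625, D=e−e_prev=-0.9375; u=1/4·0.0625+3/2·1.0625+2·(-0.9375)=-0.265625; next y=3/10·0.9375+1/4·(-0.265625)≈0.214844
n=2: y≈0.214844, sp=1, e=sp−y≈0.785156; I≈1.847656, D=e−e_prev≈0.722656; u=1/4·0.785156+3/2·1.847656+2·0.722656≈4.413086; next y=3/10·0.214844+1/4·4.413086≈1.167725
n=3: y≈1.167725, sp=1, e=sp−y≈-0.167725; I≈1.679932, D=e−e_prev≈-0.952881; u=1/4·(-0.167725)+3/2·1.679932+2·(-0.952881)≈0.572205; next y=3/10·1.167725+1/4·0.572205≈0.493369
n=4: y≈0.493369, sp=1, e=sp−y≈0.506631; I≈2.186563, D=e−e_prev≈0.674356; u=1/4·0.506631+3/2·2.186563+2·0.674356≈4.755215; next y=3/10·0.493369+1/4·4.755215≈1.336814
n=5: y≈1.336814, sp=1, e=sp−y≈-0.336814; I≈1.849749, D=e−e_prev≈-0.843446; u=1/4·(-0.336814)+3/2·1.849749+2·(-0.843446)≈1.003528; next y=3/10·1.336814+1/4·1.003528≈0.651926
n=6: y≈0.651926, sp=1, e=sp−y≈0.348074; I≈2.197823, D=e−e_prev≈0.684888; u=1/4·0.348074+3/2·2.197823+2·0.684888≈4.753528; next y=3/10·0.651926+1/4·4.753528≈1.383960
n=7: y≈1.383960, sp=1, e=sp−y≈-0.383960; I≈1.813863, D=e−e_prev≈-0.732034; u=1/4·(-0.383960)+3/2·1.813863+2·(-0.732034)≈1.160737; next y=3/10·1.383960+1/4·1.160737≈0.705372
n=8: y≈0.705372, sp=1, e=sp−y≈0.294628; I≈2.108490, D=e−e_prev≈0.678588; u=1/4·0.294628+3/2·2.108490+2·0.678588≈4.593568; next y=3/10·0.705372+1/4·4.593568≈1.360004
n=9: y≈1.360004, sp=1, e=sp−y≈-0.360004; I≈1.748487, D=e−e_prev≈-0.654631; u=1/4·(-0.360004)+3/2·1.748487+2·(-0.654631)≈1.223466; next y=3/10·1.360004+1/4·1.223466≈0.713868
n=10: y≈0.713868, sp=1, e=sp−y≈0.286132; I≈2.034619, D=e−e_prev≈0.646136; u=1/4·0.286132+3/2·2.034619+2·0.646136≈4.415734; next y=3/10·0.713868+1/4·4.415734≈1.318094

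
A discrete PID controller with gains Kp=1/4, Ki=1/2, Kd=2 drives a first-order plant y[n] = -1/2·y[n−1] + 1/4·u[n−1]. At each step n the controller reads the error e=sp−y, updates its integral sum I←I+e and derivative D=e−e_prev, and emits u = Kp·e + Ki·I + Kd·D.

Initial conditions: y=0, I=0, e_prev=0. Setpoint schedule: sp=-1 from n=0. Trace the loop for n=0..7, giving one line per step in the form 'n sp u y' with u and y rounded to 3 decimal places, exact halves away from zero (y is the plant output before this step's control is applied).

(exact arithmetic carried between steps; '≈' marks a value shown rounded to 6 d.p. or computed from one; I and e_prev carry over from the previous line; the table rounds u and y to 3 d.p., halves away from zero)
n=0: y=0, sp=-1, e=sp−y=-1; I=-1, D=e−e_prev=-1; u=1/4·(-1)+1/2·(-1)+2·(-1)=-2.75; next y=-1/2·0+1/4·(-2.75)=-0.6875
n=1: y=-0.6875, sp=-1, e=sp−y=-0.3125; I=-1.3125, D=e−e_prev=0.6875; u=1/4·(-0.3125)+1/2·(-1.3125)+2·0.6875=0.640625; next y=-1/2·(-0.6875)+1/4·0.640625≈0.503906
n=2: y≈0.503906, sp=-1, e=sp−y≈-1.503906; I≈-2.816406, D=e−e_prev≈-1.191406; u=1/4·(-1.503906)+1/2·(-2.816406)+2·(-1.191406)≈-4.166992; next y=-1/2·0.503906+1/4·(-4.166992)≈-1.293701
n=3: y≈-1.293701, sp=-1, e=sp−y≈0.293701; I≈-2.522705, D=e−e_prev≈1.797607; u=1/4·0.293701+1/2·(-2.522705)+2·1.797607≈2.407288; next y=-1/2·(-1.293701)+1/4·2.407288≈1.248672
n=4: y≈1.248672, sp=-1, e=sp−y≈-2.248672; I≈-4.771378, D=e−e_prev≈-2.542374; u=1/4·(-2.248672)+1/2·(-4.771378)+2·(-2.542374)≈-8.032604; next y=-1/2·1.248672+1/4·(-8.032604)≈-2.632487
n=5: y≈-2.632487, sp=-1, e=sp−y≈1.632487; I≈-3.138890, D=e−e_prev≈3.881160; u=1/4·1.632487+1/2·(-3.138890)+2·3.881160≈6.600996; next y=-1/2·(-2.632487)+1/4·6.600996≈2.966493
n=6: y≈2.966493, sp=-1, e=sp−y≈-3.966493; I≈-7.105383, D=e−e_prev≈-5.598980; u=1/4·(-3.966493)+1/2·(-7.105383)+2·(-5.598980)≈-15.742275; next y=-1/2·2.966493+1/4·(-15.742275)≈-5.418815
n=7: y≈-5.418815, sp=-1, e=sp−y≈4.418815; I≈-2.686568, D=e−e_prev≈8.385308; u=1/4·4.418815+1/2·(-2.686568)+2·8.385308≈16.532035; next y=-1/2·(-5.418815)+1/4·16.532035≈6.842416

0 -1 -2.750 0.000
1 -1 0.641 -0.688
2 -1 -4.167 0.504
3 -1 2.407 -1.294
4 -1 -8.033 1.249
5 -1 6.601 -2.632
6 -1 -15.742 2.966
7 -1 16.532 -5.419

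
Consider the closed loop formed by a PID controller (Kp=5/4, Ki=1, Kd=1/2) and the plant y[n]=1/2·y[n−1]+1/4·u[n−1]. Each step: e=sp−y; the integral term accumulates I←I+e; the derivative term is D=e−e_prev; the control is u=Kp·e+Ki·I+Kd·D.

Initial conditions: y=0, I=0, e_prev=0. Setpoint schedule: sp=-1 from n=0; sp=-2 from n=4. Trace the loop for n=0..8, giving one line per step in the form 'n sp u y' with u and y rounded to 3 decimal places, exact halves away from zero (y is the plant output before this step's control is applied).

(exact arithmetic carried between steps; '≈' marks a value shown rounded to 6 d.p. or computed from one; I and e_prev carry over from the previous line; the table rounds u and y to 3 d.p., halves away from zero)
n=0: y=0, sp=-1, e=sp−y=-1; I=-1, D=e−e_prev=-1; u=5/4·(-1)+1·(-1)+1/2·(-1)=-2.75; next y=1/2·0+1/4·(-2.75)=-0.6875
n=1: y=-0.6875, sp=-1, e=sp−y=-0.3125; I=-1.3125, D=e−e_prev=0.6875; u=5/4·(-0.3125)+1·(-1.3125)+1/2·0.6875=-1.359375; next y=1/2·(-0.6875)+1/4·(-1.359375)≈-0.683594
n=2: y≈-0.683594, sp=-1, e=sp−y≈-0.316406; I≈-1.628906, D=e−e_prev≈-0.003906; u=5/4·(-0.316406)+1·(-1.628906)+1/2·(-0.003906)≈-2.026367; next y=1/2·(-0.683594)+1/4·(-2.026367)≈-0.848389
n=3: y≈-0.848389, sp=-1, e=sp−y≈-0.151611; I≈-1.780518, D=e−e_prev≈0.164795; u=5/4·(-0.151611)+1·(-1.780518)+1/2·0.164795≈-1.887634; next y=1/2·(-0.848389)+1/4·(-1.887634)≈-0.896103
n=4: y≈-0.896103, sp=-2, e=sp−y≈-1.103897; I≈-2.884415, D=e−e_prev≈-0.952286; u=5/4·(-1.103897)+1·(-2.884415)+1/2·(-0.952286)≈-4.740429; next y=1/2·(-0.896103)+1/4·(-4.740429)≈-1.633159
n=5: y≈-1.633159, sp=-2, e=sp−y≈-0.366841; I≈-3.251256, D=e−e_prev≈0.737056; u=5/4·(-0.366841)+1·(-3.251256)+1/2·0.737056≈-3.341280; next y=1/2·(-1.633159)+1/4·(-3.341280)≈-1.651899
n=6: y≈-1.651899, sp=-2, e=sp−y≈-0.348101; I≈-3.599357, D=e−e_prev≈0.018741; u=5/4·(-0.348101)+1·(-3.599357)+1/2·0.018741≈-4.025112; next y=1/2·(-1.651899)+1/4·(-4.025112)≈-1.832228
n=7: y≈-1.832228, sp=-2, e=sp−y≈-0.167772; I≈-3.767129, D=e−e_prev≈0.180328; u=5/4·(-0.167772)+1·(-3.767129)+1/2·0.180328≈-3.886680; next y=1/2·(-1.832228)+1/4·(-3.886680)≈-1.887784
n=8: y≈-1.887784, sp=-2, e=sp−y≈-0.112216; I≈-3.879345, D=e−e_prev≈0.055556; u=5/4·(-0.112216)+1·(-3.879345)+1/2·0.055556≈-3.991837; next y=1/2·(-1.887784)+1/4·(-3.991837)≈-1.941851

0 -1 -2.750 0.000
1 -1 -1.359 -0.688
2 -1 -2.026 -0.684
3 -1 -1.888 -0.848
4 -2 -4.740 -0.896
5 -2 -3.341 -1.633
6 -2 -4.025 -1.652
7 -2 -3.887 -1.832
8 -2 -3.992 -1.888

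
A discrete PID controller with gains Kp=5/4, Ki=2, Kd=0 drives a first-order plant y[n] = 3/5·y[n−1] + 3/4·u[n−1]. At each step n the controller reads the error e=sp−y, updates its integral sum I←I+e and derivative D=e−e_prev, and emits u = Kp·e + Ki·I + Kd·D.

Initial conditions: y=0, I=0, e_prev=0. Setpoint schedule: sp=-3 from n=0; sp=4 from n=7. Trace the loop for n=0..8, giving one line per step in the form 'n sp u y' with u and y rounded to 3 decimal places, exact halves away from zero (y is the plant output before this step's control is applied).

0 -3 -9.750 0.000
1 -3 8.016 -7.313
2 -3 -12.404 1.624
3 -3 10.693 -8.328
4 -3 -15.542 3.023
5 -3 14.225 -9.843
6 -3 -19.559 4.763
7 4 41.532 -11.811
8 4 -43.434 24.062

(exact arithmetic carried between steps; '≈' marks a value shown rounded to 6 d.p. or computed from one; I and e_prev carry over from the previous line; the table rounds u and y to 3 d.p., halves away from zero)
n=0: y=0, sp=-3, e=sp−y=-3; I=-3, D=e−e_prev=-3; u=5/4·(-3)+2·(-3)+0·(-3)=-9.75; next y=3/5·0+3/4·(-9.75)=-7.3125
n=1: y=-7.3125, sp=-3, e=sp−y=4.3125; I=1.3125, D=e−e_prev=7.3125; u=5/4·4.3125+2·1.3125+0·7.3125=8.015625; next y=3/5·(-7.3125)+3/4·8.015625≈1.624219
n=2: y≈1.624219, sp=-3, e=sp−y≈-4.624219; I≈-3.311719, D=e−e_prev≈-8.936719; u=5/4·(-4.624219)+2·(-3.311719)+0·(-8.936719)≈-12.403711; next y=3/5·1.624219+3/4·(-12.403711)≈-8.328252
n=3: y≈-8.328252, sp=-3, e=sp−y≈5.328252; I≈2.016533, D=e−e_prev≈9.952471; u=5/4·5.328252+2·2.016533+0·9.952471≈10.693381; next y=3/5·(-8.328252)+3/4·10.693381≈3.023085
n=4: y≈3.023085, sp=-3, e=sp−y≈-6.023085; I≈-4.006552, D=e−e_prev≈-11.351337; u=5/4·(-6.023085)+2·(-4.006552)+0·(-11.351337)≈-15.541959; next y=3/5·3.023085+3/4·(-15.541959)≈-9.842619
n=5: y≈-9.842619, sp=-3, e=sp−y≈6.842619; I≈2.836067, D=e−e_prev≈12.865703; u=5/4·6.842619+2·2.836067+0·12.865703≈14.225407; next y=3/5·(-9.842619)+3/4·14.225407≈4.763484
n=6: y≈4.763484, sp=-3, e=sp−y≈-7.763484; I≈-4.927417, D=e−e_prev≈-14.606103; u=5/4·(-7.763484)+2·(-4.927417)+0·(-14.606103)≈-19.559190; next y=3/5·4.763484+3/4·(-19.559190)≈-11.811302
n=7: y≈-11.811302, sp=4, e=sp−y≈15.811302; I≈10.883885, D=e−e_prev≈23.574786; u=5/4·15.811302+2·10.883885+0·23.574786≈41.531896; next y=3/5·(-11.811302)+3/4·41.531896≈24.062141
n=8: y≈24.062141, sp=4, e=sp−y≈-20.062141; I≈-9.178257, D=e−e_prev≈-35.873443; u=5/4·(-20.062141)+2·(-9.178257)+0·(-35.873443)≈-43.434190; next y=3/5·24.062141+3/4·(-43.434190)≈-18.138358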